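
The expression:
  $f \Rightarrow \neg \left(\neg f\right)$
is always true.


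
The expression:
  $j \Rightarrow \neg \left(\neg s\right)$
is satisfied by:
  {s: True, j: False}
  {j: False, s: False}
  {j: True, s: True}


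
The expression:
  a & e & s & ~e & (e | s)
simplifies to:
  False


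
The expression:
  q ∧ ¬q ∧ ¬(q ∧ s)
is never true.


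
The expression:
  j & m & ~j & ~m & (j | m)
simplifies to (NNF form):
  False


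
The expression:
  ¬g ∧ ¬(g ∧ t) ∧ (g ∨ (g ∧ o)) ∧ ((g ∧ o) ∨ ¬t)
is never true.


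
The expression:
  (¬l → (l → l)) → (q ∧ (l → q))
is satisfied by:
  {q: True}


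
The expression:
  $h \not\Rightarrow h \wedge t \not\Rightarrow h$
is never true.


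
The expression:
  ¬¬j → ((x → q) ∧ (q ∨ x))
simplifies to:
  q ∨ ¬j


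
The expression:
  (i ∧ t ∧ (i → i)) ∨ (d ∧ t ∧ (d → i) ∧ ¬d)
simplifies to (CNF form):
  i ∧ t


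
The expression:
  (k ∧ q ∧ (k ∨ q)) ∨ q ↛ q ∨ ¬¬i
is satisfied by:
  {i: True, q: True, k: True}
  {i: True, q: True, k: False}
  {i: True, k: True, q: False}
  {i: True, k: False, q: False}
  {q: True, k: True, i: False}


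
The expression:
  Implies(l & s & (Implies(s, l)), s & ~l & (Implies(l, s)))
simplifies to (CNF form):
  ~l | ~s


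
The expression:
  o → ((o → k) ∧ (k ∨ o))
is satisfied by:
  {k: True, o: False}
  {o: False, k: False}
  {o: True, k: True}


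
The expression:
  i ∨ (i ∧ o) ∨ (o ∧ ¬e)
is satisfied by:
  {i: True, o: True, e: False}
  {i: True, o: False, e: False}
  {i: True, e: True, o: True}
  {i: True, e: True, o: False}
  {o: True, e: False, i: False}


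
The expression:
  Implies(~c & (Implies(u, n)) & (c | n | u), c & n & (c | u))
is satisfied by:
  {c: True, n: False}
  {n: False, c: False}
  {n: True, c: True}


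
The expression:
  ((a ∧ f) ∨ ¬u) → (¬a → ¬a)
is always true.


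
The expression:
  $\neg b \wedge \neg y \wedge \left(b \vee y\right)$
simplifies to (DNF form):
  $\text{False}$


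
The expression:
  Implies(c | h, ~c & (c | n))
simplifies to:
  ~c & (n | ~h)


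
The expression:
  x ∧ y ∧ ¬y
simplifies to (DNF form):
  False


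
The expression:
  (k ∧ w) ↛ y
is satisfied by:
  {w: True, k: True, y: False}


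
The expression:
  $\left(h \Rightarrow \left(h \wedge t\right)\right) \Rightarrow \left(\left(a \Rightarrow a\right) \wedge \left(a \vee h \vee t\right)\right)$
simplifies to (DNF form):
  $a \vee h \vee t$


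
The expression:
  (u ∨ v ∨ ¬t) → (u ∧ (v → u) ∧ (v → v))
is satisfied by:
  {t: True, u: True, v: False}
  {u: True, v: False, t: False}
  {t: True, u: True, v: True}
  {u: True, v: True, t: False}
  {t: True, v: False, u: False}


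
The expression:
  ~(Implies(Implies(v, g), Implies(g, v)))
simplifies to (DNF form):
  g & ~v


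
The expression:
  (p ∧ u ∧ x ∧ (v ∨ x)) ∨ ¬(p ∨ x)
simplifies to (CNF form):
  (p ∨ ¬x) ∧ (u ∨ ¬x) ∧ (x ∨ ¬p)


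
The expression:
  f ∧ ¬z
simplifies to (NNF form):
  f ∧ ¬z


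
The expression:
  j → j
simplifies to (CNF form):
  True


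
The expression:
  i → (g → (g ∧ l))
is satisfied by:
  {l: True, g: False, i: False}
  {g: False, i: False, l: False}
  {i: True, l: True, g: False}
  {i: True, g: False, l: False}
  {l: True, g: True, i: False}
  {g: True, l: False, i: False}
  {i: True, g: True, l: True}


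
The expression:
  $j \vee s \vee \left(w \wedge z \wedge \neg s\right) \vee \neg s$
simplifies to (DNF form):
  $\text{True}$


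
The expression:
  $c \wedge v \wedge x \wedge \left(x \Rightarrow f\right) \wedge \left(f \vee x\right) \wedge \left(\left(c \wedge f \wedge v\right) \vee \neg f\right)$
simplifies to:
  $c \wedge f \wedge v \wedge x$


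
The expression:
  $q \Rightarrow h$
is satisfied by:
  {h: True, q: False}
  {q: False, h: False}
  {q: True, h: True}


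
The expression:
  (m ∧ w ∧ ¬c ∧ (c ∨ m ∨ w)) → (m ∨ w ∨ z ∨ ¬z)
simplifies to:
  True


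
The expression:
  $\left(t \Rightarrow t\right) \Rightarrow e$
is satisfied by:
  {e: True}


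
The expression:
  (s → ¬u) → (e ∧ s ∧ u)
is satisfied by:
  {u: True, s: True}


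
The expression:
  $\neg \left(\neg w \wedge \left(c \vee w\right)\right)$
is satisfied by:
  {w: True, c: False}
  {c: False, w: False}
  {c: True, w: True}


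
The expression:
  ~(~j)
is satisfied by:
  {j: True}


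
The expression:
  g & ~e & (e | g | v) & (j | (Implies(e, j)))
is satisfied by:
  {g: True, e: False}


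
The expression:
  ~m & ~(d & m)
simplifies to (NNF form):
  ~m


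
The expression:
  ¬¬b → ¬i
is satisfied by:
  {b: False, i: False}
  {i: True, b: False}
  {b: True, i: False}


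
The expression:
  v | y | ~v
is always true.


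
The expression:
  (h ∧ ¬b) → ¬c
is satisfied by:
  {b: True, h: False, c: False}
  {h: False, c: False, b: False}
  {b: True, c: True, h: False}
  {c: True, h: False, b: False}
  {b: True, h: True, c: False}
  {h: True, b: False, c: False}
  {b: True, c: True, h: True}


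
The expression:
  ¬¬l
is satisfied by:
  {l: True}


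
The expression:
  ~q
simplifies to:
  ~q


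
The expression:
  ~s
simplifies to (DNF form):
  ~s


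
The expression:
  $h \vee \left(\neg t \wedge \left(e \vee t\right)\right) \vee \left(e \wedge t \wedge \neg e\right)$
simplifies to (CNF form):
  $\left(e \vee h\right) \wedge \left(h \vee \neg t\right)$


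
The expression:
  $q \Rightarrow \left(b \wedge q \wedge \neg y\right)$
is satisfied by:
  {b: True, y: False, q: False}
  {y: False, q: False, b: False}
  {b: True, y: True, q: False}
  {y: True, b: False, q: False}
  {q: True, b: True, y: False}


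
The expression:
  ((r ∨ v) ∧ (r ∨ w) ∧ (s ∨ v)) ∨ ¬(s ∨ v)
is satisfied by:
  {r: True, w: True, s: False, v: False}
  {r: True, w: False, s: False, v: False}
  {r: True, v: True, w: True, s: False}
  {r: True, v: True, w: False, s: False}
  {r: True, s: True, w: True, v: False}
  {r: True, s: True, w: False, v: False}
  {r: True, s: True, v: True, w: True}
  {r: True, s: True, v: True, w: False}
  {w: True, r: False, s: False, v: False}
  {r: False, w: False, s: False, v: False}
  {v: True, w: True, r: False, s: False}
  {v: True, s: True, w: True, r: False}


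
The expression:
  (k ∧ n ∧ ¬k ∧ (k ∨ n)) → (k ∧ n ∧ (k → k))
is always true.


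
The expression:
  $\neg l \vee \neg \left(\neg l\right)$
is always true.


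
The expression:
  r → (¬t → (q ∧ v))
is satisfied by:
  {t: True, q: True, v: True, r: False}
  {t: True, q: True, v: False, r: False}
  {t: True, v: True, q: False, r: False}
  {t: True, v: False, q: False, r: False}
  {q: True, v: True, t: False, r: False}
  {q: True, t: False, v: False, r: False}
  {q: False, v: True, t: False, r: False}
  {q: False, t: False, v: False, r: False}
  {t: True, r: True, q: True, v: True}
  {t: True, r: True, q: True, v: False}
  {t: True, r: True, v: True, q: False}
  {t: True, r: True, v: False, q: False}
  {r: True, q: True, v: True, t: False}


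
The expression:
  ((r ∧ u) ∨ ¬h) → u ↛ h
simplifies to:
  (h ∧ ¬u) ∨ (u ∧ ¬h) ∨ (u ∧ ¬r)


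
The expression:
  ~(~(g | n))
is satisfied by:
  {n: True, g: True}
  {n: True, g: False}
  {g: True, n: False}


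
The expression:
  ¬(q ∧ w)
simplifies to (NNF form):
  ¬q ∨ ¬w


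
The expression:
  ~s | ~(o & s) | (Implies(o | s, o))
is always true.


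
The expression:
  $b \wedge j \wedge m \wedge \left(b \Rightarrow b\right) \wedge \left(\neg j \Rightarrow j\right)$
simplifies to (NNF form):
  $b \wedge j \wedge m$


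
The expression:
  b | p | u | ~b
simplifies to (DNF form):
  True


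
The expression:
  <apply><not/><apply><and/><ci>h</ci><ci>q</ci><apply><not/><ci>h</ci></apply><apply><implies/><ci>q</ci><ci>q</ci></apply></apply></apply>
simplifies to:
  <true/>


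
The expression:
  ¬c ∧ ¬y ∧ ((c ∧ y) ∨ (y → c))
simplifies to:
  ¬c ∧ ¬y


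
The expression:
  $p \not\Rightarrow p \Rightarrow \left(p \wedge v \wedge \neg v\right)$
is always true.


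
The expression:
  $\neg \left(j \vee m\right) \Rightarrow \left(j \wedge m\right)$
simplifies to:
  $j \vee m$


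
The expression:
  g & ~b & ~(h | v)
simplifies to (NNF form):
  g & ~b & ~h & ~v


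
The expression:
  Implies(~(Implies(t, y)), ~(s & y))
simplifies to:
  True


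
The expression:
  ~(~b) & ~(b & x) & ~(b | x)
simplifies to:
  False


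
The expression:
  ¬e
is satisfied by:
  {e: False}


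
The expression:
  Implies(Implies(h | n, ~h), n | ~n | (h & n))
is always true.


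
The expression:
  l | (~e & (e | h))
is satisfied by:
  {l: True, h: True, e: False}
  {l: True, e: False, h: False}
  {l: True, h: True, e: True}
  {l: True, e: True, h: False}
  {h: True, e: False, l: False}


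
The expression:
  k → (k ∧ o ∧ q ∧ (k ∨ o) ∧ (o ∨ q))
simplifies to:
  (o ∧ q) ∨ ¬k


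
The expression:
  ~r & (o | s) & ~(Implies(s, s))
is never true.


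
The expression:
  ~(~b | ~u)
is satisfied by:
  {u: True, b: True}


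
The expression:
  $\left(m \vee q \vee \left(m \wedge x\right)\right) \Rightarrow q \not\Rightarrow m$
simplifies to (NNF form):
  $\neg m$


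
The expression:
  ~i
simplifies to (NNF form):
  ~i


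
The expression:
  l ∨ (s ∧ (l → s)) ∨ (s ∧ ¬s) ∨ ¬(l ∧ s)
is always true.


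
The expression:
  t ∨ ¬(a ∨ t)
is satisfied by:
  {t: True, a: False}
  {a: False, t: False}
  {a: True, t: True}


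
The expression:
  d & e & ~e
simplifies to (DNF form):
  False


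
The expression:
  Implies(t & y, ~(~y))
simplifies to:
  True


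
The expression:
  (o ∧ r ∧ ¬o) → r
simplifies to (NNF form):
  True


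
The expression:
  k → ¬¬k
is always true.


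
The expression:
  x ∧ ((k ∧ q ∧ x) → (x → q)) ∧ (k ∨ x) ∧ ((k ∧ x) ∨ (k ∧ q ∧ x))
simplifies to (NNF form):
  k ∧ x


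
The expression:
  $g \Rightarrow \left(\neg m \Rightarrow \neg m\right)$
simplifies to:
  $\text{True}$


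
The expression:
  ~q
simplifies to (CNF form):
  ~q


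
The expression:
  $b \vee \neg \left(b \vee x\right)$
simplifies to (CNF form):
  $b \vee \neg x$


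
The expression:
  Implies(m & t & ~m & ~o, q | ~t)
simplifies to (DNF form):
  True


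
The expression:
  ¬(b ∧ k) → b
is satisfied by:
  {b: True}


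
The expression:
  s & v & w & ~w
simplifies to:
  False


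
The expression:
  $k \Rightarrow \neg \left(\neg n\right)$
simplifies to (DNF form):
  $n \vee \neg k$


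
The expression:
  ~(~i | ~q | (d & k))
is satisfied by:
  {i: True, q: True, k: False, d: False}
  {i: True, d: True, q: True, k: False}
  {i: True, k: True, q: True, d: False}


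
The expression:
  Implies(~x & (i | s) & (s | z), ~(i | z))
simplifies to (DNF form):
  x | (~i & ~s) | (~i & ~z) | (~s & ~z)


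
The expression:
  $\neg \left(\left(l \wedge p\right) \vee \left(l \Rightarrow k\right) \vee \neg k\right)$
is never true.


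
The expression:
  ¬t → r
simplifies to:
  r ∨ t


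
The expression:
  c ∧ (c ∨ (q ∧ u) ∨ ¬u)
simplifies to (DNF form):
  c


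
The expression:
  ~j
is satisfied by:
  {j: False}


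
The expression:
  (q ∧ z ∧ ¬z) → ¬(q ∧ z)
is always true.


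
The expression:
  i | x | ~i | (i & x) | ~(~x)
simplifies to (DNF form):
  True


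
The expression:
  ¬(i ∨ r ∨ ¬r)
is never true.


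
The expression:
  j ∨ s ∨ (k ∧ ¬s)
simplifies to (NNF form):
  j ∨ k ∨ s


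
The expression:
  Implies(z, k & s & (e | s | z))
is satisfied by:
  {k: True, s: True, z: False}
  {k: True, s: False, z: False}
  {s: True, k: False, z: False}
  {k: False, s: False, z: False}
  {k: True, z: True, s: True}


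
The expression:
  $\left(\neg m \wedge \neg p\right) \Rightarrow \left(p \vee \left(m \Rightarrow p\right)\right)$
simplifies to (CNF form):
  $\text{True}$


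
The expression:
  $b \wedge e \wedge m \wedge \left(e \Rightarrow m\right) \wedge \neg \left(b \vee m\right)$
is never true.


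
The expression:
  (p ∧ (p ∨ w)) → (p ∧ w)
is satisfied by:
  {w: True, p: False}
  {p: False, w: False}
  {p: True, w: True}


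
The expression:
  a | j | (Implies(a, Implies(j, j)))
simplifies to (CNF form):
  True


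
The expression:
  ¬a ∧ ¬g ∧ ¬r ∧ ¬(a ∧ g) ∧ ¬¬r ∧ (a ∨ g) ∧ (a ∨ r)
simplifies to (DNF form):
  False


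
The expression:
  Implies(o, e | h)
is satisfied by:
  {e: True, h: True, o: False}
  {e: True, o: False, h: False}
  {h: True, o: False, e: False}
  {h: False, o: False, e: False}
  {e: True, h: True, o: True}
  {e: True, o: True, h: False}
  {h: True, o: True, e: False}


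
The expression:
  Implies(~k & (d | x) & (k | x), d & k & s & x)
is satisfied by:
  {k: True, x: False}
  {x: False, k: False}
  {x: True, k: True}


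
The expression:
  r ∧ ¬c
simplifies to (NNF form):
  r ∧ ¬c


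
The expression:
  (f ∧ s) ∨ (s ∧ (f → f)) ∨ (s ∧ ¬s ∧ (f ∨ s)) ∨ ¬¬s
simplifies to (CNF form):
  s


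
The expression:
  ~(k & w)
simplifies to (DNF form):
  ~k | ~w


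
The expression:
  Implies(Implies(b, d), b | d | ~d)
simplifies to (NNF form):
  True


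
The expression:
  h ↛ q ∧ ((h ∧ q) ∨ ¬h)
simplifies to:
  False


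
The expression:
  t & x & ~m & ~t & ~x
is never true.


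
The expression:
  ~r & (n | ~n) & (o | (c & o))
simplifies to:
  o & ~r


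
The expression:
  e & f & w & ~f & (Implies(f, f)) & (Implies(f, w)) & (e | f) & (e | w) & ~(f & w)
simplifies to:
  False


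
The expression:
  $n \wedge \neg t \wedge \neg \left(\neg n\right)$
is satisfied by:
  {n: True, t: False}


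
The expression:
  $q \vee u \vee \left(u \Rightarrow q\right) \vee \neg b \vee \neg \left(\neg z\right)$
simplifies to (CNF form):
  $\text{True}$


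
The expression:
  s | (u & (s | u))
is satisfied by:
  {u: True, s: True}
  {u: True, s: False}
  {s: True, u: False}


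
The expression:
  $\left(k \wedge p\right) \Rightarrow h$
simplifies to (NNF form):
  $h \vee \neg k \vee \neg p$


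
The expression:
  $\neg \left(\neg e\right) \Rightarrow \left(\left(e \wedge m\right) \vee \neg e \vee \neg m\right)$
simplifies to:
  $\text{True}$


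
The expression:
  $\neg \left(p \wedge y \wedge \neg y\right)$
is always true.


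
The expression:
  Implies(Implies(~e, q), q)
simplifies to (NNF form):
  q | ~e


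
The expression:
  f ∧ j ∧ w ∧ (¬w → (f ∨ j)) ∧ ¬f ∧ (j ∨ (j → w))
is never true.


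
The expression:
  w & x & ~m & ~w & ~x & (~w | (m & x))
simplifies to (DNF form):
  False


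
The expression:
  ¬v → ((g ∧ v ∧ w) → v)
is always true.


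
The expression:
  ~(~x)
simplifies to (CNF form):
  x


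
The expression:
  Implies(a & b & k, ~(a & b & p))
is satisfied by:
  {p: False, k: False, a: False, b: False}
  {b: True, p: False, k: False, a: False}
  {a: True, p: False, k: False, b: False}
  {b: True, a: True, p: False, k: False}
  {k: True, b: False, p: False, a: False}
  {b: True, k: True, p: False, a: False}
  {a: True, k: True, b: False, p: False}
  {b: True, a: True, k: True, p: False}
  {p: True, a: False, k: False, b: False}
  {b: True, p: True, a: False, k: False}
  {a: True, p: True, b: False, k: False}
  {b: True, a: True, p: True, k: False}
  {k: True, p: True, a: False, b: False}
  {b: True, k: True, p: True, a: False}
  {a: True, k: True, p: True, b: False}


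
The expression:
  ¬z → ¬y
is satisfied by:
  {z: True, y: False}
  {y: False, z: False}
  {y: True, z: True}


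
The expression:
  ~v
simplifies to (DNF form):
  ~v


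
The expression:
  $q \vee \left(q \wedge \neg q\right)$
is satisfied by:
  {q: True}


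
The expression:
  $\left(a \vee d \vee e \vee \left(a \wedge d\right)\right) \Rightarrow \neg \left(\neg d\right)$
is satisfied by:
  {d: True, e: False, a: False}
  {a: True, d: True, e: False}
  {d: True, e: True, a: False}
  {a: True, d: True, e: True}
  {a: False, e: False, d: False}


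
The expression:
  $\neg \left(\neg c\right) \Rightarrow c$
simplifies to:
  $\text{True}$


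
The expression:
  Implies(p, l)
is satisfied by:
  {l: True, p: False}
  {p: False, l: False}
  {p: True, l: True}


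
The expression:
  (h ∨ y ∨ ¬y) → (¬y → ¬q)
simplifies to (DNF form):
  y ∨ ¬q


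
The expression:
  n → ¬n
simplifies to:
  ¬n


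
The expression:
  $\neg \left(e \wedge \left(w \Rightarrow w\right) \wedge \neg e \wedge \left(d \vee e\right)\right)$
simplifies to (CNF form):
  $\text{True}$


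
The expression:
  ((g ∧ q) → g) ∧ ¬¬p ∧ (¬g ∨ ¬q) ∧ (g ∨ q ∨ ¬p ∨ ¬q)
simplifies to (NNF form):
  p ∧ (¬g ∨ ¬q)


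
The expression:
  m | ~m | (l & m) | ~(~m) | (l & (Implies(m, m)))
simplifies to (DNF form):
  True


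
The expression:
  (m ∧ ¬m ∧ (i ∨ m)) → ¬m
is always true.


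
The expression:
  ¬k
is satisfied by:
  {k: False}


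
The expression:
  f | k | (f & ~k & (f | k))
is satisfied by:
  {k: True, f: True}
  {k: True, f: False}
  {f: True, k: False}


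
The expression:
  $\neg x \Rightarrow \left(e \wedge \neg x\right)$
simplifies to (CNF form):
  $e \vee x$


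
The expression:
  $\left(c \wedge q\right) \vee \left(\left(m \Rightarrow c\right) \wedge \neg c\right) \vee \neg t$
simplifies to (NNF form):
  $\left(c \wedge q\right) \vee \left(\neg c \wedge \neg m\right) \vee \neg t$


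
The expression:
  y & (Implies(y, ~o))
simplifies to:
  y & ~o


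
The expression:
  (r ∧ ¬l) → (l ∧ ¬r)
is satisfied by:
  {l: True, r: False}
  {r: False, l: False}
  {r: True, l: True}


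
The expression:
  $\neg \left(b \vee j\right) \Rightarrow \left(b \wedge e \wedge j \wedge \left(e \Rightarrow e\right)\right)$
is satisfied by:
  {b: True, j: True}
  {b: True, j: False}
  {j: True, b: False}


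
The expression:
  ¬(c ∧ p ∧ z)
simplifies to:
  ¬c ∨ ¬p ∨ ¬z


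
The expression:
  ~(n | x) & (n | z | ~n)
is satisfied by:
  {n: False, x: False}


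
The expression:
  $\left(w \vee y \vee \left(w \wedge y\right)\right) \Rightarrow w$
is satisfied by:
  {w: True, y: False}
  {y: False, w: False}
  {y: True, w: True}


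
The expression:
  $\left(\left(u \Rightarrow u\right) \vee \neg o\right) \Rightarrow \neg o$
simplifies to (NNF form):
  $\neg o$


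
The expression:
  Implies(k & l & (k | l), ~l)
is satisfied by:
  {l: False, k: False}
  {k: True, l: False}
  {l: True, k: False}


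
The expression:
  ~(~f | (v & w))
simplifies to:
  f & (~v | ~w)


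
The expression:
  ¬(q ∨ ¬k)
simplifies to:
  k ∧ ¬q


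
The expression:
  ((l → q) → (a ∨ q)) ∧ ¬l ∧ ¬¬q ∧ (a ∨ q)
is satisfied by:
  {q: True, l: False}


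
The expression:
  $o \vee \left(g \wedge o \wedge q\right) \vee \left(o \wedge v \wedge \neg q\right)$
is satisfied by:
  {o: True}


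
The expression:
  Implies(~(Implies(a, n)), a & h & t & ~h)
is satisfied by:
  {n: True, a: False}
  {a: False, n: False}
  {a: True, n: True}


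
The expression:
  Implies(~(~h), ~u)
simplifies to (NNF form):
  ~h | ~u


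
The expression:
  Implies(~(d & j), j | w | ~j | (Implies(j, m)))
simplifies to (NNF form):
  True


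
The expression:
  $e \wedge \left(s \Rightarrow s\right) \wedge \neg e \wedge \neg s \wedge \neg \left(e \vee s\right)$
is never true.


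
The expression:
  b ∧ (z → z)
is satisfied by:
  {b: True}


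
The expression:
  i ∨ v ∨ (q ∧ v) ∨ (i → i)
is always true.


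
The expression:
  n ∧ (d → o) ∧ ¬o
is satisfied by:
  {n: True, d: False, o: False}


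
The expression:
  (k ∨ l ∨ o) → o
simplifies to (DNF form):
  o ∨ (¬k ∧ ¬l)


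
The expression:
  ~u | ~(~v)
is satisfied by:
  {v: True, u: False}
  {u: False, v: False}
  {u: True, v: True}


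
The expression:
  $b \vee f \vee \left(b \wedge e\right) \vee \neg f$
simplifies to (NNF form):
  $\text{True}$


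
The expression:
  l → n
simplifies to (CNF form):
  n ∨ ¬l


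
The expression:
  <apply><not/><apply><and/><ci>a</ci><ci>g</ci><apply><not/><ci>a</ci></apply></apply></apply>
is always true.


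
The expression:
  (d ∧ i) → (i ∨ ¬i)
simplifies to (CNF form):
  True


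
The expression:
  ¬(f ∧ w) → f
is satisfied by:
  {f: True}


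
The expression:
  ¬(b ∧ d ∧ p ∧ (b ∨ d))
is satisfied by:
  {p: False, d: False, b: False}
  {b: True, p: False, d: False}
  {d: True, p: False, b: False}
  {b: True, d: True, p: False}
  {p: True, b: False, d: False}
  {b: True, p: True, d: False}
  {d: True, p: True, b: False}


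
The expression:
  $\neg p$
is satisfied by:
  {p: False}


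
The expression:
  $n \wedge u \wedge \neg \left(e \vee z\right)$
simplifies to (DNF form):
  $n \wedge u \wedge \neg e \wedge \neg z$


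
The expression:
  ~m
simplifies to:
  ~m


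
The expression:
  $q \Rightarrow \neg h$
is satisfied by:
  {h: False, q: False}
  {q: True, h: False}
  {h: True, q: False}


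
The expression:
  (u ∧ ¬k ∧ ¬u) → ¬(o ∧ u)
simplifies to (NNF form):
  True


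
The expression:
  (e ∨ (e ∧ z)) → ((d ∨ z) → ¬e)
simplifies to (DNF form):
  (¬d ∧ ¬z) ∨ ¬e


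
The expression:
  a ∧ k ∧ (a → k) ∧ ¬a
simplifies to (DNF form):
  False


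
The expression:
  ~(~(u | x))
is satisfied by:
  {x: True, u: True}
  {x: True, u: False}
  {u: True, x: False}


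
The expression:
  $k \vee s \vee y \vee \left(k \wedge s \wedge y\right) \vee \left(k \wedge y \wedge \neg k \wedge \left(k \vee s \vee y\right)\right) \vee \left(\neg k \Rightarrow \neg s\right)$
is always true.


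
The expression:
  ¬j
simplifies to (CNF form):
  ¬j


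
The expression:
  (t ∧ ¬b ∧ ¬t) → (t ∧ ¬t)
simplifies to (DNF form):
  True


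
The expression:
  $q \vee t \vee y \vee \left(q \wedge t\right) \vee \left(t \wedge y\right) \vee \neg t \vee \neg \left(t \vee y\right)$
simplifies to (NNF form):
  $\text{True}$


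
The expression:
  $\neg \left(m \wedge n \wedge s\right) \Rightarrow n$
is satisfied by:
  {n: True}


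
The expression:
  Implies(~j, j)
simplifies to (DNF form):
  j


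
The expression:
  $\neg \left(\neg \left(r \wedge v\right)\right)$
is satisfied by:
  {r: True, v: True}


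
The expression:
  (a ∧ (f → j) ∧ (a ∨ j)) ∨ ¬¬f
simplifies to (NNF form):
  a ∨ f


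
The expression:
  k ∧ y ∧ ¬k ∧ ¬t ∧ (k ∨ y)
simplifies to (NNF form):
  False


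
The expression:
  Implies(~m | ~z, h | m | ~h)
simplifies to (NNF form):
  True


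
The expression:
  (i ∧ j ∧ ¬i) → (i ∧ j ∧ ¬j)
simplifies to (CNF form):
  True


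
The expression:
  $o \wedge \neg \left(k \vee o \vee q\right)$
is never true.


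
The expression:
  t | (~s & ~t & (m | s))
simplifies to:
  t | (m & ~s)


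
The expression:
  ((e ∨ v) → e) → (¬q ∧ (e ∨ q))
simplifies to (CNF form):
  (e ∨ v) ∧ (e ∨ ¬e) ∧ (v ∨ ¬q) ∧ (¬e ∨ ¬q)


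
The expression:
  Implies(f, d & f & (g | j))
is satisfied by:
  {g: True, j: True, d: True, f: False}
  {g: True, d: True, j: False, f: False}
  {j: True, d: True, g: False, f: False}
  {d: True, g: False, j: False, f: False}
  {j: True, g: True, d: False, f: False}
  {g: True, d: False, j: False, f: False}
  {j: True, g: False, d: False, f: False}
  {g: False, d: False, j: False, f: False}
  {f: True, g: True, d: True, j: True}
  {f: True, g: True, d: True, j: False}
  {f: True, d: True, j: True, g: False}


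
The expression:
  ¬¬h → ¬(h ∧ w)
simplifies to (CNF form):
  ¬h ∨ ¬w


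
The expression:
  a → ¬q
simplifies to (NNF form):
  ¬a ∨ ¬q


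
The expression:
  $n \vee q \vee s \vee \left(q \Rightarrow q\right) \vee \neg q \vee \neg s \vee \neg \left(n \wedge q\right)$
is always true.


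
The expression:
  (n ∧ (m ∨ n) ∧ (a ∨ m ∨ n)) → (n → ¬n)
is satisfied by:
  {n: False}


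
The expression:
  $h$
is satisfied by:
  {h: True}


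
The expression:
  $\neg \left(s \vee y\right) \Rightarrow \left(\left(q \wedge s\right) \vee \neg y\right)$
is always true.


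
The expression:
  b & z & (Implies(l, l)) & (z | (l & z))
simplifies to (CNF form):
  b & z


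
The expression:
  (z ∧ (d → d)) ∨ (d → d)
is always true.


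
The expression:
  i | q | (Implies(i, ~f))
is always true.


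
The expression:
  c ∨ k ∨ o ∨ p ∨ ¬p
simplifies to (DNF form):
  True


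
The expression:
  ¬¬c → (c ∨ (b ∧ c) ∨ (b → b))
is always true.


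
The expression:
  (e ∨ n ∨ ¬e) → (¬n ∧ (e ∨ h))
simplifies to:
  ¬n ∧ (e ∨ h)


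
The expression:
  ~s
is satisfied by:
  {s: False}


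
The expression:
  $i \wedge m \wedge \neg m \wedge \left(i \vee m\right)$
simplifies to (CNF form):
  $\text{False}$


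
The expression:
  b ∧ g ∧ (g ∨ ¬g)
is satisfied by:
  {b: True, g: True}


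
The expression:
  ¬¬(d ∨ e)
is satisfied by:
  {d: True, e: True}
  {d: True, e: False}
  {e: True, d: False}


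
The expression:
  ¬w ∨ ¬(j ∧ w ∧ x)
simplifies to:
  ¬j ∨ ¬w ∨ ¬x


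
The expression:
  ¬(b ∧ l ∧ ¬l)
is always true.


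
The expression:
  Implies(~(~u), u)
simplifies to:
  True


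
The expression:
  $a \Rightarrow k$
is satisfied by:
  {k: True, a: False}
  {a: False, k: False}
  {a: True, k: True}


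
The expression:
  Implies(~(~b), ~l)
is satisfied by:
  {l: False, b: False}
  {b: True, l: False}
  {l: True, b: False}


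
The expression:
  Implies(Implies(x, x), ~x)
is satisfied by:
  {x: False}


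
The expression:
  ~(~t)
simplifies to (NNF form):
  t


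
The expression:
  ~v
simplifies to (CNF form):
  ~v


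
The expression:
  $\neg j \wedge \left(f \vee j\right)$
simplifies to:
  $f \wedge \neg j$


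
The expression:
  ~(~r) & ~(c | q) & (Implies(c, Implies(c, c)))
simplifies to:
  r & ~c & ~q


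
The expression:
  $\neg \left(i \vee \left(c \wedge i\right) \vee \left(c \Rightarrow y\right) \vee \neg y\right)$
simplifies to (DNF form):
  $\text{False}$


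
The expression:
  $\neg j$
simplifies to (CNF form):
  $\neg j$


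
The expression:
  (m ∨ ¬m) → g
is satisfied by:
  {g: True}


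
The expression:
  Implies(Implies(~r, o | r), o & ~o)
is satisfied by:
  {o: False, r: False}


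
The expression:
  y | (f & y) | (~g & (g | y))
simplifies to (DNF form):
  y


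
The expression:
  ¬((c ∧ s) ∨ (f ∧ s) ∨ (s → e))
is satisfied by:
  {s: True, e: False, f: False, c: False}


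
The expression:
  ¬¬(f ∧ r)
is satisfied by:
  {r: True, f: True}


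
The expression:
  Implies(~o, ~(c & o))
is always true.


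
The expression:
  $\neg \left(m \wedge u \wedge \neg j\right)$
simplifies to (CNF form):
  $j \vee \neg m \vee \neg u$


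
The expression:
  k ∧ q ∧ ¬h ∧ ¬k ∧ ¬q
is never true.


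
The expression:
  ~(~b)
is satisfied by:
  {b: True}


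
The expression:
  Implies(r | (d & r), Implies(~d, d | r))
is always true.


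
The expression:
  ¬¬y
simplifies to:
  y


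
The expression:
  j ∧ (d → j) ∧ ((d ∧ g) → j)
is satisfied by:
  {j: True}


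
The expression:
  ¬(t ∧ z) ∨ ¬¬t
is always true.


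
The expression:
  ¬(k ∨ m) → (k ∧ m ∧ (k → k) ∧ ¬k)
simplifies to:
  k ∨ m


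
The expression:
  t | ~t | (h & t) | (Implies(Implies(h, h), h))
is always true.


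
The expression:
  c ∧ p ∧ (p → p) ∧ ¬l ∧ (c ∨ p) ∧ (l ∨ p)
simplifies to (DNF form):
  c ∧ p ∧ ¬l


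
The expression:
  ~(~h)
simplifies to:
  h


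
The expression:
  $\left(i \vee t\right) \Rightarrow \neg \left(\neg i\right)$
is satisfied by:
  {i: True, t: False}
  {t: False, i: False}
  {t: True, i: True}


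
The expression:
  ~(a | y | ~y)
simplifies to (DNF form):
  False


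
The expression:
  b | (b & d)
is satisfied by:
  {b: True}


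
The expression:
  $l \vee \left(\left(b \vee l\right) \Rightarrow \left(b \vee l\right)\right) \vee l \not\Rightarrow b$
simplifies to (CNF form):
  $\text{True}$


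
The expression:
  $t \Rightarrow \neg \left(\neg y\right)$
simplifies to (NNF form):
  $y \vee \neg t$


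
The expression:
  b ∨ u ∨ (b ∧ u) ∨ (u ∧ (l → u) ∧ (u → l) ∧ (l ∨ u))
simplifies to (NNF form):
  b ∨ u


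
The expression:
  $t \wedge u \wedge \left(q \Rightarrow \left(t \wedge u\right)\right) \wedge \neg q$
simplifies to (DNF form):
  $t \wedge u \wedge \neg q$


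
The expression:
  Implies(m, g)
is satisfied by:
  {g: True, m: False}
  {m: False, g: False}
  {m: True, g: True}


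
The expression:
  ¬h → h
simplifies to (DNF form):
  h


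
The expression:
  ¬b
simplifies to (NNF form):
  ¬b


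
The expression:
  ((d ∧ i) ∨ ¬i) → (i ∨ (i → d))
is always true.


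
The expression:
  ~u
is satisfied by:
  {u: False}


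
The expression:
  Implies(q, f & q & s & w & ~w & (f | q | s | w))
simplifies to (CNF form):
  ~q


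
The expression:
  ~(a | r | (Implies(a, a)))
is never true.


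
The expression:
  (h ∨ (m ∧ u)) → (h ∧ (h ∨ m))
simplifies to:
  h ∨ ¬m ∨ ¬u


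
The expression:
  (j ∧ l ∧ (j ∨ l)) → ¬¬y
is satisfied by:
  {y: True, l: False, j: False}
  {l: False, j: False, y: False}
  {j: True, y: True, l: False}
  {j: True, l: False, y: False}
  {y: True, l: True, j: False}
  {l: True, y: False, j: False}
  {j: True, l: True, y: True}


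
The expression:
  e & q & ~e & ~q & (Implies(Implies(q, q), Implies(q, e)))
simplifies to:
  False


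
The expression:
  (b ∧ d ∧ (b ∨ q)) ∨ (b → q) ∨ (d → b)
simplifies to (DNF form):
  True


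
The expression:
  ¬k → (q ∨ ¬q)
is always true.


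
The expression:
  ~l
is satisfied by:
  {l: False}


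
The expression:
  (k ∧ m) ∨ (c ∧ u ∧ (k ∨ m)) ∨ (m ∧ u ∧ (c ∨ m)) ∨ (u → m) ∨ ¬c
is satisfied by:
  {k: True, m: True, u: False, c: False}
  {k: True, u: False, c: False, m: False}
  {m: True, u: False, c: False, k: False}
  {m: False, u: False, c: False, k: False}
  {k: True, c: True, m: True, u: False}
  {k: True, c: True, m: False, u: False}
  {c: True, m: True, k: False, u: False}
  {c: True, k: False, u: False, m: False}
  {m: True, k: True, u: True, c: False}
  {k: True, u: True, m: False, c: False}
  {m: True, u: True, k: False, c: False}
  {u: True, k: False, c: False, m: False}
  {k: True, c: True, u: True, m: True}
  {k: True, c: True, u: True, m: False}
  {c: True, u: True, m: True, k: False}


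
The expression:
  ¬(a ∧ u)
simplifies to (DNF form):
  ¬a ∨ ¬u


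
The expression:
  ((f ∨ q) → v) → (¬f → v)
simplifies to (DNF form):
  f ∨ q ∨ v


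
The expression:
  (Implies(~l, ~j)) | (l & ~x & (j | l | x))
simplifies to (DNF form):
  l | ~j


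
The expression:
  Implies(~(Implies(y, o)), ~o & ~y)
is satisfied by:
  {o: True, y: False}
  {y: False, o: False}
  {y: True, o: True}


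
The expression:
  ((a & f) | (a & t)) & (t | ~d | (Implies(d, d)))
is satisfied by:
  {a: True, t: True, f: True}
  {a: True, t: True, f: False}
  {a: True, f: True, t: False}


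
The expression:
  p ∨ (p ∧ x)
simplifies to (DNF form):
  p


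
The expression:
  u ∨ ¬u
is always true.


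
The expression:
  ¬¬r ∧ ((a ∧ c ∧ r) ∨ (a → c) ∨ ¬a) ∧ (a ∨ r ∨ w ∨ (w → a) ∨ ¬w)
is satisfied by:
  {r: True, c: True, a: False}
  {r: True, c: False, a: False}
  {r: True, a: True, c: True}


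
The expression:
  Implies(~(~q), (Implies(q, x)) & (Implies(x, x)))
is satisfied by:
  {x: True, q: False}
  {q: False, x: False}
  {q: True, x: True}


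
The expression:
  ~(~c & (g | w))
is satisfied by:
  {c: True, g: False, w: False}
  {c: True, w: True, g: False}
  {c: True, g: True, w: False}
  {c: True, w: True, g: True}
  {w: False, g: False, c: False}


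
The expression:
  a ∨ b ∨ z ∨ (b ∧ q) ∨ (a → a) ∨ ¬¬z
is always true.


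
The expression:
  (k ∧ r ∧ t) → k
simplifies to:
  True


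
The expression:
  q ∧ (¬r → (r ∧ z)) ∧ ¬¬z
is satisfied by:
  {r: True, z: True, q: True}


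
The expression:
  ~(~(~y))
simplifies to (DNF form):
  ~y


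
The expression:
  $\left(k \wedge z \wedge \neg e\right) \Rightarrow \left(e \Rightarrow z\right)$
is always true.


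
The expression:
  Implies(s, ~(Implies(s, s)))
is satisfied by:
  {s: False}


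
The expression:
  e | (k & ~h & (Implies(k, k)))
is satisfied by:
  {k: True, e: True, h: False}
  {e: True, h: False, k: False}
  {k: True, e: True, h: True}
  {e: True, h: True, k: False}
  {k: True, h: False, e: False}


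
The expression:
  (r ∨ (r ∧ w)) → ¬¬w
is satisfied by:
  {w: True, r: False}
  {r: False, w: False}
  {r: True, w: True}


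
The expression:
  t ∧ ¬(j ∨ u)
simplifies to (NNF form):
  t ∧ ¬j ∧ ¬u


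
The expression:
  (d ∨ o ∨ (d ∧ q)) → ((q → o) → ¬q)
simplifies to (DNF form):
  ¬o ∨ ¬q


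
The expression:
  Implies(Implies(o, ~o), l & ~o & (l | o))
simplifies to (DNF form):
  l | o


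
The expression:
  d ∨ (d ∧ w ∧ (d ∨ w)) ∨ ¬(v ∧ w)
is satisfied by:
  {d: True, w: False, v: False}
  {w: False, v: False, d: False}
  {d: True, v: True, w: False}
  {v: True, w: False, d: False}
  {d: True, w: True, v: False}
  {w: True, d: False, v: False}
  {d: True, v: True, w: True}


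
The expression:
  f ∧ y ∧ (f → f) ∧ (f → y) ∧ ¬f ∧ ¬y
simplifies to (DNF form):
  False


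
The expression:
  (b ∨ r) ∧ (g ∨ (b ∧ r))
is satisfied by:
  {r: True, b: True, g: True}
  {r: True, b: True, g: False}
  {r: True, g: True, b: False}
  {b: True, g: True, r: False}


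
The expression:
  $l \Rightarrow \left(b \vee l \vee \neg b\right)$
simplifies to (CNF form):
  $\text{True}$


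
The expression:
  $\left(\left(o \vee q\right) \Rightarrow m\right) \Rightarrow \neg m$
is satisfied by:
  {m: False}


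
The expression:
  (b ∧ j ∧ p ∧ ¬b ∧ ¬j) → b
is always true.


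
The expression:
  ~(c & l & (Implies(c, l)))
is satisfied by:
  {l: False, c: False}
  {c: True, l: False}
  {l: True, c: False}


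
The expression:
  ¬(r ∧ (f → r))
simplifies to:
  ¬r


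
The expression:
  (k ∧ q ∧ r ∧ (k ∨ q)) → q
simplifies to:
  True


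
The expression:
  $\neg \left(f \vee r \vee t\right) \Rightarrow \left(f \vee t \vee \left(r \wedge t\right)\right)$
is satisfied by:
  {r: True, t: True, f: True}
  {r: True, t: True, f: False}
  {r: True, f: True, t: False}
  {r: True, f: False, t: False}
  {t: True, f: True, r: False}
  {t: True, f: False, r: False}
  {f: True, t: False, r: False}


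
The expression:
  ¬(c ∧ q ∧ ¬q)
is always true.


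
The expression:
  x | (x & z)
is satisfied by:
  {x: True}


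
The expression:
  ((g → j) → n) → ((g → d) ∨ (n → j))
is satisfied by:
  {d: True, j: True, n: False, g: False}
  {d: True, j: False, n: False, g: False}
  {j: True, g: False, d: False, n: False}
  {g: False, j: False, d: False, n: False}
  {g: True, d: True, j: True, n: False}
  {g: True, d: True, j: False, n: False}
  {g: True, j: True, d: False, n: False}
  {g: True, j: False, d: False, n: False}
  {n: True, d: True, j: True, g: False}
  {n: True, d: True, j: False, g: False}
  {n: True, j: True, d: False, g: False}
  {n: True, j: False, d: False, g: False}
  {g: True, n: True, d: True, j: True}
  {g: True, n: True, d: True, j: False}
  {g: True, n: True, j: True, d: False}


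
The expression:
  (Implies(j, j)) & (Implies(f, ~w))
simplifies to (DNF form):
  ~f | ~w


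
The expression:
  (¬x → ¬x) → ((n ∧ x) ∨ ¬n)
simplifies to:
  x ∨ ¬n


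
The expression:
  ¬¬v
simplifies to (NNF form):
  v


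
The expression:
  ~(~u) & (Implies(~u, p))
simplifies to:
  u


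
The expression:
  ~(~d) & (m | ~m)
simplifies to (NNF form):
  d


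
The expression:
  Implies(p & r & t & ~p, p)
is always true.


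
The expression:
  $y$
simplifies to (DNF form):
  $y$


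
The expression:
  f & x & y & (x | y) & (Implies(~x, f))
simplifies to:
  f & x & y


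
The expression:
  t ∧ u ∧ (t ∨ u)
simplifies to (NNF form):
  t ∧ u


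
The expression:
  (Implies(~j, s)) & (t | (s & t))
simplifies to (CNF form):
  t & (j | s)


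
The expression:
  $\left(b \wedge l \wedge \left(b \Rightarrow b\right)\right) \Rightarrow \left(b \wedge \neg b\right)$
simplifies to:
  $\neg b \vee \neg l$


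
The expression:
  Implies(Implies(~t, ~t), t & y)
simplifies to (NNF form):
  t & y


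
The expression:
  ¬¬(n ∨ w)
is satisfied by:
  {n: True, w: True}
  {n: True, w: False}
  {w: True, n: False}


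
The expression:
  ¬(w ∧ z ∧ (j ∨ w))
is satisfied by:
  {w: False, z: False}
  {z: True, w: False}
  {w: True, z: False}


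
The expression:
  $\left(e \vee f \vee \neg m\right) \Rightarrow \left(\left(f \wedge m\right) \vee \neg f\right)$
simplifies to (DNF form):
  $m \vee \neg f$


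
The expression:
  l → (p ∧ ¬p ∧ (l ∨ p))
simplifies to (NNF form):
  ¬l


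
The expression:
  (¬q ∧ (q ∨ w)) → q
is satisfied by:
  {q: True, w: False}
  {w: False, q: False}
  {w: True, q: True}


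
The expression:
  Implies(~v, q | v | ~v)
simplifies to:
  True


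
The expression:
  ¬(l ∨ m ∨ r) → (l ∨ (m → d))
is always true.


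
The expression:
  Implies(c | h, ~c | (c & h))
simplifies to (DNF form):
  h | ~c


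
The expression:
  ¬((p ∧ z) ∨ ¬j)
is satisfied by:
  {j: True, p: False, z: False}
  {j: True, z: True, p: False}
  {j: True, p: True, z: False}


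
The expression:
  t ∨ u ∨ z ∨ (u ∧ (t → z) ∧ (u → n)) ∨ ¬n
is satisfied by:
  {t: True, z: True, u: True, n: False}
  {t: True, z: True, u: False, n: False}
  {t: True, u: True, z: False, n: False}
  {t: True, u: False, z: False, n: False}
  {z: True, u: True, t: False, n: False}
  {z: True, u: False, t: False, n: False}
  {u: True, t: False, z: False, n: False}
  {u: False, t: False, z: False, n: False}
  {n: True, t: True, z: True, u: True}
  {n: True, t: True, z: True, u: False}
  {n: True, t: True, u: True, z: False}
  {n: True, t: True, u: False, z: False}
  {n: True, z: True, u: True, t: False}
  {n: True, z: True, u: False, t: False}
  {n: True, u: True, z: False, t: False}
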